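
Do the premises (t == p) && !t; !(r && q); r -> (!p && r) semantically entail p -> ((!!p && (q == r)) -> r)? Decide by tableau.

Yes

Initial set: {T ((t == p) && !t); T !(r && q); T (r -> (!p && r)); F (p -> ((!!p && (q == r)) -> r))}.
T ((t == p) && !t): α-rule — add T (t == p), T !t.
F (p -> ((!!p && (q == r)) -> r)): α-rule — add T p, F ((!!p && (q == r)) -> r).
F ((!!p && (q == r)) -> r): α-rule — add T (!!p && (q == r)), F r.
T (!!p && (q == r)): α-rule — add T !!p, T (q == r).
T !!p: drop double negation, giving T p.
T !(r && q): β-rule — branch into F r  //  F q.
  branch 1 (add F r):
    T (r -> (!p && r)): β-rule — branch into F r  //  T (!p && r).
      branch 1.1 (add F r):
        T (t == p): β-rule — branch into T t, T p  //  F t, F p.
          branch 1.1.1 (add T t, T p):
            × closes — contains both t and !t.
          branch 1.1.2 (add F t, F p):
            × closes — contains both p and !p.
      branch 1.2 (add T (!p && r)):
        T (!p && r): α-rule — add T !p, T r.
        × closes — contains both p and !p.
  branch 2 (add F q):
    T (r -> (!p && r)): β-rule — branch into F r  //  T (!p && r).
      branch 2.1 (add F r):
        T (t == p): β-rule — branch into T t, T p  //  F t, F p.
          branch 2.1.1 (add T t, T p):
            × closes — contains both t and !t.
          branch 2.1.2 (add F t, F p):
            × closes — contains both p and !p.
      branch 2.2 (add T (!p && r)):
        T (!p && r): α-rule — add T !p, T r.
        × closes — contains both p and !p.
All 6 branches close.
Every branch closed, so the premises entail the conclusion.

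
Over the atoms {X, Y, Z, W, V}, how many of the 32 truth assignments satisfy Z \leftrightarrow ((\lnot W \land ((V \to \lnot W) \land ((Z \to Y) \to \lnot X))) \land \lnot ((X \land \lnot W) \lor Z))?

12

Initial set: {(Z \leftrightarrow ((\lnot W \land ((V \to \lnot W) \land ((Z \to Y) \to \lnot X))) \land \lnot ((X \land \lnot W) \lor Z)))}.
(Z \leftrightarrow ((\lnot W \land ((V \to \lnot W) \land ((Z \to Y) \to \lnot X))) \land \lnot ((X \land \lnot W) \lor Z))): β-rule — branch into Z, ((\lnot W \land ((V \to \lnot W) \land ((Z \to Y) \to \lnot X))) \land \lnot ((X \land \lnot W) \lor Z))  //  \lnot Z, \lnot ((\lnot W \land ((V \to \lnot W) \land ((Z \to Y) \to \lnot X))) \land \lnot ((X \land \lnot W) \lor Z)).
  branch 1 (add Z, ((\lnot W \land ((V \to \lnot W) \land ((Z \to Y) \to \lnot X))) \land \lnot ((X \land \lnot W) \lor Z))):
    ((\lnot W \land ((V \to \lnot W) \land ((Z \to Y) \to \lnot X))) \land \lnot ((X \land \lnot W) \lor Z)): α-rule — add (\lnot W \land ((V \to \lnot W) \land ((Z \to Y) \to \lnot X))), \lnot ((X \land \lnot W) \lor Z).
    (\lnot W \land ((V \to \lnot W) \land ((Z \to Y) \to \lnot X))): α-rule — add \lnot W, ((V \to \lnot W) \land ((Z \to Y) \to \lnot X)).
    \lnot ((X \land \lnot W) \lor Z): α-rule — add \lnot (X \land \lnot W), \lnot Z.
    × closes — contains both Z and \lnot Z.
  branch 2 (add \lnot Z, \lnot ((\lnot W \land ((V \to \lnot W) \land ((Z \to Y) \to \lnot X))) \land \lnot ((X \land \lnot W) \lor Z))):
    \lnot ((\lnot W \land ((V \to \lnot W) \land ((Z \to Y) \to \lnot X))) \land \lnot ((X \land \lnot W) \lor Z)): β-rule — branch into \lnot (\lnot W \land ((V \to \lnot W) \land ((Z \to Y) \to \lnot X)))  //  \lnot \lnot ((X \land \lnot W) \lor Z).
      branch 2.1 (add \lnot (\lnot W \land ((V \to \lnot W) \land ((Z \to Y) \to \lnot X)))):
        \lnot (\lnot W \land ((V \to \lnot W) \land ((Z \to Y) \to \lnot X))): β-rule — branch into \lnot \lnot W  //  \lnot ((V \to \lnot W) \land ((Z \to Y) \to \lnot X)).
          branch 2.1.1 (add \lnot \lnot W):
            ○ open, literals {W=T, Z=F}.
          branch 2.1.2 (add \lnot ((V \to \lnot W) \land ((Z \to Y) \to \lnot X))):
            \lnot ((V \to \lnot W) \land ((Z \to Y) \to \lnot X)): β-rule — branch into \lnot (V \to \lnot W)  //  \lnot ((Z \to Y) \to \lnot X).
              branch 2.1.2.1 (add \lnot (V \to \lnot W)):
                \lnot (V \to \lnot W): α-rule — add V, \lnot \lnot W.
                ○ open, literals {V=T, W=T, Z=F}.
              branch 2.1.2.2 (add \lnot ((Z \to Y) \to \lnot X)):
                \lnot ((Z \to Y) \to \lnot X): α-rule — add (Z \to Y), \lnot \lnot X.
                (Z \to Y): β-rule — branch into \lnot Z  //  Y.
                  branch 2.1.2.2.1 (add \lnot Z):
                    ○ open, literals {X=T, Z=F}.
                  branch 2.1.2.2.2 (add Y):
                    ○ open, literals {X=T, Y=T, Z=F}.
      branch 2.2 (add \lnot \lnot ((X \land \lnot W) \lor Z)):
        \lnot \lnot ((X \land \lnot W) \lor Z): β-rule — branch into (X \land \lnot W)  //  Z.
          branch 2.2.1 (add (X \land \lnot W)):
            (X \land \lnot W): α-rule — add X, \lnot W.
            ○ open, literals {W=F, X=T, Z=F}.
          branch 2.2.2 (add Z):
            × closes — contains both Z and \lnot Z.
2 branches closed, 5 open.
Each open branch fixes some atoms; the unmentioned ones are free. Counting distinct full assignments: branch {W=T, Z=F} (X, Y, V) contributes 8 new; branch {V=T, W=T, Z=F} (X, Y) contributes 0 new; branch {X=T, Z=F} (Y, W, V) contributes 4 new; branch {X=T, Y=T, Z=F} (W, V) contributes 0 new; branch {W=F, X=T, Z=F} (Y, V) contributes 0 new. Total: 12.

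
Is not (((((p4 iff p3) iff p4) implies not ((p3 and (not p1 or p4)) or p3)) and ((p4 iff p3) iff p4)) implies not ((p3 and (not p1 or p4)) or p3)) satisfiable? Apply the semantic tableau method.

Unsatisfiable

Initial set: {not (((((p4 iff p3) iff p4) implies not ((p3 and (not p1 or p4)) or p3)) and ((p4 iff p3) iff p4)) implies not ((p3 and (not p1 or p4)) or p3))}.
not (((((p4 iff p3) iff p4) implies not ((p3 and (not p1 or p4)) or p3)) and ((p4 iff p3) iff p4)) implies not ((p3 and (not p1 or p4)) or p3)): α-rule — add ((((p4 iff p3) iff p4) implies not ((p3 and (not p1 or p4)) or p3)) and ((p4 iff p3) iff p4)), not not ((p3 and (not p1 or p4)) or p3).
((((p4 iff p3) iff p4) implies not ((p3 and (not p1 or p4)) or p3)) and ((p4 iff p3) iff p4)): α-rule — add (((p4 iff p3) iff p4) implies not ((p3 and (not p1 or p4)) or p3)), ((p4 iff p3) iff p4).
not not ((p3 and (not p1 or p4)) or p3): β-rule — branch into (p3 and (not p1 or p4))  //  p3.
  branch 1 (add (p3 and (not p1 or p4))):
    (p3 and (not p1 or p4)): α-rule — add p3, (not p1 or p4).
    (((p4 iff p3) iff p4) implies not ((p3 and (not p1 or p4)) or p3)): β-rule — branch into not ((p4 iff p3) iff p4)  //  not ((p3 and (not p1 or p4)) or p3).
      branch 1.1 (add not ((p4 iff p3) iff p4)):
        ((p4 iff p3) iff p4): β-rule — branch into (p4 iff p3), p4  //  not (p4 iff p3), not p4.
          branch 1.1.1 (add (p4 iff p3), p4):
            (not p1 or p4): β-rule — branch into not p1  //  p4.
              branch 1.1.1.1 (add not p1):
                not ((p4 iff p3) iff p4): β-rule — branch into (p4 iff p3), not p4  //  not (p4 iff p3), p4.
                  branch 1.1.1.1.1 (add (p4 iff p3), not p4):
                    × closes — contains both p4 and not p4.
                  branch 1.1.1.1.2 (add not (p4 iff p3), p4):
                    (p4 iff p3): β-rule — branch into p4, p3  //  not p4, not p3.
                      branch 1.1.1.1.2.1 (add p4, p3):
                        not (p4 iff p3): β-rule — branch into p4, not p3  //  not p4, p3.
                          branch 1.1.1.1.2.1.1 (add p4, not p3):
                            × closes — contains both p3 and not p3.
                          branch 1.1.1.1.2.1.2 (add not p4, p3):
                            × closes — contains both p4 and not p4.
                      branch 1.1.1.1.2.2 (add not p4, not p3):
                        × closes — contains both p4 and not p4.
              branch 1.1.1.2 (add p4):
                not ((p4 iff p3) iff p4): β-rule — branch into (p4 iff p3), not p4  //  not (p4 iff p3), p4.
                  branch 1.1.1.2.1 (add (p4 iff p3), not p4):
                    × closes — contains both p4 and not p4.
                  branch 1.1.1.2.2 (add not (p4 iff p3), p4):
                    (p4 iff p3): β-rule — branch into p4, p3  //  not p4, not p3.
                      branch 1.1.1.2.2.1 (add p4, p3):
                        not (p4 iff p3): β-rule — branch into p4, not p3  //  not p4, p3.
                          branch 1.1.1.2.2.1.1 (add p4, not p3):
                            × closes — contains both p3 and not p3.
                          branch 1.1.1.2.2.1.2 (add not p4, p3):
                            × closes — contains both p4 and not p4.
                      branch 1.1.1.2.2.2 (add not p4, not p3):
                        × closes — contains both p4 and not p4.
          branch 1.1.2 (add not (p4 iff p3), not p4):
            (not p1 or p4): β-rule — branch into not p1  //  p4.
              branch 1.1.2.1 (add not p1):
                not ((p4 iff p3) iff p4): β-rule — branch into (p4 iff p3), not p4  //  not (p4 iff p3), p4.
                  branch 1.1.2.1.1 (add (p4 iff p3), not p4):
                    not (p4 iff p3): β-rule — branch into p4, not p3  //  not p4, p3.
                      branch 1.1.2.1.1.1 (add p4, not p3):
                        × closes — contains both p4 and not p4.
                      branch 1.1.2.1.1.2 (add not p4, p3):
                        (p4 iff p3): β-rule — branch into p4, p3  //  not p4, not p3.
                          branch 1.1.2.1.1.2.1 (add p4, p3):
                            × closes — contains both p4 and not p4.
                          branch 1.1.2.1.1.2.2 (add not p4, not p3):
                            × closes — contains both p3 and not p3.
                  branch 1.1.2.1.2 (add not (p4 iff p3), p4):
                    × closes — contains both p4 and not p4.
              branch 1.1.2.2 (add p4):
                × closes — contains both p4 and not p4.
      branch 1.2 (add not ((p3 and (not p1 or p4)) or p3)):
        not ((p3 and (not p1 or p4)) or p3): α-rule — add not (p3 and (not p1 or p4)), not p3.
        × closes — contains both p3 and not p3.
  branch 2 (add p3):
    (((p4 iff p3) iff p4) implies not ((p3 and (not p1 or p4)) or p3)): β-rule — branch into not ((p4 iff p3) iff p4)  //  not ((p3 and (not p1 or p4)) or p3).
      branch 2.1 (add not ((p4 iff p3) iff p4)):
        ((p4 iff p3) iff p4): β-rule — branch into (p4 iff p3), p4  //  not (p4 iff p3), not p4.
          branch 2.1.1 (add (p4 iff p3), p4):
            not ((p4 iff p3) iff p4): β-rule — branch into (p4 iff p3), not p4  //  not (p4 iff p3), p4.
              branch 2.1.1.1 (add (p4 iff p3), not p4):
                × closes — contains both p4 and not p4.
              branch 2.1.1.2 (add not (p4 iff p3), p4):
                (p4 iff p3): β-rule — branch into p4, p3  //  not p4, not p3.
                  branch 2.1.1.2.1 (add p4, p3):
                    not (p4 iff p3): β-rule — branch into p4, not p3  //  not p4, p3.
                      branch 2.1.1.2.1.1 (add p4, not p3):
                        × closes — contains both p3 and not p3.
                      branch 2.1.1.2.1.2 (add not p4, p3):
                        × closes — contains both p4 and not p4.
                  branch 2.1.1.2.2 (add not p4, not p3):
                    × closes — contains both p4 and not p4.
          branch 2.1.2 (add not (p4 iff p3), not p4):
            not ((p4 iff p3) iff p4): β-rule — branch into (p4 iff p3), not p4  //  not (p4 iff p3), p4.
              branch 2.1.2.1 (add (p4 iff p3), not p4):
                not (p4 iff p3): β-rule — branch into p4, not p3  //  not p4, p3.
                  branch 2.1.2.1.1 (add p4, not p3):
                    × closes — contains both p4 and not p4.
                  branch 2.1.2.1.2 (add not p4, p3):
                    (p4 iff p3): β-rule — branch into p4, p3  //  not p4, not p3.
                      branch 2.1.2.1.2.1 (add p4, p3):
                        × closes — contains both p4 and not p4.
                      branch 2.1.2.1.2.2 (add not p4, not p3):
                        × closes — contains both p3 and not p3.
              branch 2.1.2.2 (add not (p4 iff p3), p4):
                × closes — contains both p4 and not p4.
      branch 2.2 (add not ((p3 and (not p1 or p4)) or p3)):
        not ((p3 and (not p1 or p4)) or p3): α-rule — add not (p3 and (not p1 or p4)), not p3.
        × closes — contains both p3 and not p3.
All 23 branches close.
Every branch closed; the formula is unsatisfiable.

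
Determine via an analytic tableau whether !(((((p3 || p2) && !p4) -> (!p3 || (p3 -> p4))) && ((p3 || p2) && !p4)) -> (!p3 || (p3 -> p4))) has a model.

Unsatisfiable

Initial set: {!(((((p3 || p2) && !p4) -> (!p3 || (p3 -> p4))) && ((p3 || p2) && !p4)) -> (!p3 || (p3 -> p4)))}.
!(((((p3 || p2) && !p4) -> (!p3 || (p3 -> p4))) && ((p3 || p2) && !p4)) -> (!p3 || (p3 -> p4))): α-rule — add ((((p3 || p2) && !p4) -> (!p3 || (p3 -> p4))) && ((p3 || p2) && !p4)), !(!p3 || (p3 -> p4)).
((((p3 || p2) && !p4) -> (!p3 || (p3 -> p4))) && ((p3 || p2) && !p4)): α-rule — add (((p3 || p2) && !p4) -> (!p3 || (p3 -> p4))), ((p3 || p2) && !p4).
!(!p3 || (p3 -> p4)): α-rule — add !!p3, !(p3 -> p4).
((p3 || p2) && !p4): α-rule — add (p3 || p2), !p4.
!(p3 -> p4): α-rule — add p3, !p4.
(((p3 || p2) && !p4) -> (!p3 || (p3 -> p4))): β-rule — branch into !((p3 || p2) && !p4)  //  (!p3 || (p3 -> p4)).
  branch 1 (add !((p3 || p2) && !p4)):
    (p3 || p2): β-rule — branch into p3  //  p2.
      branch 1.1 (add p3):
        !((p3 || p2) && !p4): β-rule — branch into !(p3 || p2)  //  !!p4.
          branch 1.1.1 (add !(p3 || p2)):
            !(p3 || p2): α-rule — add !p3, !p2.
            × closes — contains both p3 and !p3.
          branch 1.1.2 (add !!p4):
            × closes — contains both p4 and !p4.
      branch 1.2 (add p2):
        !((p3 || p2) && !p4): β-rule — branch into !(p3 || p2)  //  !!p4.
          branch 1.2.1 (add !(p3 || p2)):
            !(p3 || p2): α-rule — add !p3, !p2.
            × closes — contains both p3 and !p3.
          branch 1.2.2 (add !!p4):
            × closes — contains both p4 and !p4.
  branch 2 (add (!p3 || (p3 -> p4))):
    (p3 || p2): β-rule — branch into p3  //  p2.
      branch 2.1 (add p3):
        (!p3 || (p3 -> p4)): β-rule — branch into !p3  //  (p3 -> p4).
          branch 2.1.1 (add !p3):
            × closes — contains both p3 and !p3.
          branch 2.1.2 (add (p3 -> p4)):
            (p3 -> p4): β-rule — branch into !p3  //  p4.
              branch 2.1.2.1 (add !p3):
                × closes — contains both p3 and !p3.
              branch 2.1.2.2 (add p4):
                × closes — contains both p4 and !p4.
      branch 2.2 (add p2):
        (!p3 || (p3 -> p4)): β-rule — branch into !p3  //  (p3 -> p4).
          branch 2.2.1 (add !p3):
            × closes — contains both p3 and !p3.
          branch 2.2.2 (add (p3 -> p4)):
            (p3 -> p4): β-rule — branch into !p3  //  p4.
              branch 2.2.2.1 (add !p3):
                × closes — contains both p3 and !p3.
              branch 2.2.2.2 (add p4):
                × closes — contains both p4 and !p4.
All 10 branches close.
Every branch closed; the formula is unsatisfiable.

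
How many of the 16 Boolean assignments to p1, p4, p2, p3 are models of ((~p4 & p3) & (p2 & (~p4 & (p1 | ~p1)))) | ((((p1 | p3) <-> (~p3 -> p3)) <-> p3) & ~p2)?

8

Initial set: {(((~p4 & p3) & (p2 & (~p4 & (p1 | ~p1)))) | ((((p1 | p3) <-> (~p3 -> p3)) <-> p3) & ~p2))}.
(((~p4 & p3) & (p2 & (~p4 & (p1 | ~p1)))) | ((((p1 | p3) <-> (~p3 -> p3)) <-> p3) & ~p2)): β-rule — branch into ((~p4 & p3) & (p2 & (~p4 & (p1 | ~p1))))  //  ((((p1 | p3) <-> (~p3 -> p3)) <-> p3) & ~p2).
  branch 1 (add ((~p4 & p3) & (p2 & (~p4 & (p1 | ~p1))))):
    ((~p4 & p3) & (p2 & (~p4 & (p1 | ~p1)))): α-rule — add (~p4 & p3), (p2 & (~p4 & (p1 | ~p1))).
    (~p4 & p3): α-rule — add ~p4, p3.
    (p2 & (~p4 & (p1 | ~p1))): α-rule — add p2, (~p4 & (p1 | ~p1)).
    (~p4 & (p1 | ~p1)): α-rule — add ~p4, (p1 | ~p1).
    (p1 | ~p1): β-rule — branch into p1  //  ~p1.
      branch 1.1 (add p1):
        ○ open, literals {p1=1, p2=1, p3=1, p4=0}.
      branch 1.2 (add ~p1):
        ○ open, literals {p1=0, p2=1, p3=1, p4=0}.
  branch 2 (add ((((p1 | p3) <-> (~p3 -> p3)) <-> p3) & ~p2)):
    ((((p1 | p3) <-> (~p3 -> p3)) <-> p3) & ~p2): α-rule — add (((p1 | p3) <-> (~p3 -> p3)) <-> p3), ~p2.
    (((p1 | p3) <-> (~p3 -> p3)) <-> p3): β-rule — branch into ((p1 | p3) <-> (~p3 -> p3)), p3  //  ~((p1 | p3) <-> (~p3 -> p3)), ~p3.
      branch 2.1 (add ((p1 | p3) <-> (~p3 -> p3)), p3):
        ((p1 | p3) <-> (~p3 -> p3)): β-rule — branch into (p1 | p3), (~p3 -> p3)  //  ~(p1 | p3), ~(~p3 -> p3).
          branch 2.1.1 (add (p1 | p3), (~p3 -> p3)):
            (p1 | p3): β-rule — branch into p1  //  p3.
              branch 2.1.1.1 (add p1):
                (~p3 -> p3): β-rule — branch into ~~p3  //  p3.
                  branch 2.1.1.1.1 (add ~~p3):
                    ○ open, literals {p1=1, p2=0, p3=1}.
                  branch 2.1.1.1.2 (add p3):
                    ○ open, literals {p1=1, p2=0, p3=1}.
              branch 2.1.1.2 (add p3):
                (~p3 -> p3): β-rule — branch into ~~p3  //  p3.
                  branch 2.1.1.2.1 (add ~~p3):
                    ○ open, literals {p2=0, p3=1}.
                  branch 2.1.1.2.2 (add p3):
                    ○ open, literals {p2=0, p3=1}.
          branch 2.1.2 (add ~(p1 | p3), ~(~p3 -> p3)):
            ~(p1 | p3): α-rule — add ~p1, ~p3.
            × closes — contains both p3 and ~p3.
      branch 2.2 (add ~((p1 | p3) <-> (~p3 -> p3)), ~p3):
        ~((p1 | p3) <-> (~p3 -> p3)): β-rule — branch into (p1 | p3), ~(~p3 -> p3)  //  ~(p1 | p3), (~p3 -> p3).
          branch 2.2.1 (add (p1 | p3), ~(~p3 -> p3)):
            ~(~p3 -> p3): α-rule — add ~p3, ~p3.
            (p1 | p3): β-rule — branch into p1  //  p3.
              branch 2.2.1.1 (add p1):
                ○ open, literals {p1=1, p2=0, p3=0}.
              branch 2.2.1.2 (add p3):
                × closes — contains both p3 and ~p3.
          branch 2.2.2 (add ~(p1 | p3), (~p3 -> p3)):
            ~(p1 | p3): α-rule — add ~p1, ~p3.
            (~p3 -> p3): β-rule — branch into ~~p3  //  p3.
              branch 2.2.2.1 (add ~~p3):
                × closes — contains both p3 and ~p3.
              branch 2.2.2.2 (add p3):
                × closes — contains both p3 and ~p3.
4 branches closed, 7 open.
Each open branch fixes some atoms; the unmentioned ones are free. Counting distinct full assignments: branch {p1=1, p2=1, p3=1, p4=0} (none free) contributes 1 new; branch {p1=0, p2=1, p3=1, p4=0} (none free) contributes 1 new; branch {p1=1, p2=0, p3=1} (p4) contributes 2 new; branch {p1=1, p2=0, p3=1} (p4) contributes 0 new; branch {p2=0, p3=1} (p1, p4) contributes 2 new; branch {p2=0, p3=1} (p1, p4) contributes 0 new; branch {p1=1, p2=0, p3=0} (p4) contributes 2 new. Total: 8.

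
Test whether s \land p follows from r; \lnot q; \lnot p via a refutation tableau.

Initial set: {r; \lnot q; \lnot p; \lnot (s \land p)}.
\lnot (s \land p): β-rule — branch into \lnot s  //  \lnot p.
  branch 1 (add \lnot s):
    ○ open, literals {p=0, q=0, r=1, s=0}.
  branch 2 (add \lnot p):
    ○ open, literals {p=0, q=0, r=1}.
0 branches closed, 2 open.
An open branch gives a countermodel: p=0, q=0, r=1, s=0 (unmentioned atoms arbitrary); the premises hold there but the conclusion fails.

No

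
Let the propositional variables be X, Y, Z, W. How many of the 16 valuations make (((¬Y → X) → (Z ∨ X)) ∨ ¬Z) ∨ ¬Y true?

16

Initial set: {((((¬Y → X) → (Z ∨ X)) ∨ ¬Z) ∨ ¬Y)}.
((((¬Y → X) → (Z ∨ X)) ∨ ¬Z) ∨ ¬Y): β-rule — branch into (((¬Y → X) → (Z ∨ X)) ∨ ¬Z)  //  ¬Y.
  branch 1 (add (((¬Y → X) → (Z ∨ X)) ∨ ¬Z)):
    (((¬Y → X) → (Z ∨ X)) ∨ ¬Z): β-rule — branch into ((¬Y → X) → (Z ∨ X))  //  ¬Z.
      branch 1.1 (add ((¬Y → X) → (Z ∨ X))):
        ((¬Y → X) → (Z ∨ X)): β-rule — branch into ¬(¬Y → X)  //  (Z ∨ X).
          branch 1.1.1 (add ¬(¬Y → X)):
            ¬(¬Y → X): α-rule — add ¬Y, ¬X.
            ○ open, literals {X=0, Y=0}.
          branch 1.1.2 (add (Z ∨ X)):
            (Z ∨ X): β-rule — branch into Z  //  X.
              branch 1.1.2.1 (add Z):
                ○ open, literals {Z=1}.
              branch 1.1.2.2 (add X):
                ○ open, literals {X=1}.
      branch 1.2 (add ¬Z):
        ○ open, literals {Z=0}.
  branch 2 (add ¬Y):
    ○ open, literals {Y=0}.
0 branches closed, 5 open.
Each open branch fixes some atoms; the unmentioned ones are free. Counting distinct full assignments: branch {X=0, Y=0} (Z, W) contributes 4 new; branch {Z=1} (X, Y, W) contributes 6 new; branch {X=1} (Y, Z, W) contributes 4 new; branch {Z=0} (X, Y, W) contributes 2 new; branch {Y=0} (X, Z, W) contributes 0 new. Total: 16.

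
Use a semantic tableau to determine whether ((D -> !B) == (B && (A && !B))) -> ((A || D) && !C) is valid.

Assume the negation and expand:
Initial set: {!(((D -> !B) == (B && (A && !B))) -> ((A || D) && !C))}.
!(((D -> !B) == (B && (A && !B))) -> ((A || D) && !C)): α-rule — add ((D -> !B) == (B && (A && !B))), !((A || D) && !C).
((D -> !B) == (B && (A && !B))): β-rule — branch into (D -> !B), (B && (A && !B))  //  !(D -> !B), !(B && (A && !B)).
  branch 1 (add (D -> !B), (B && (A && !B))):
    (B && (A && !B)): α-rule — add B, (A && !B).
    (A && !B): α-rule — add A, !B.
    × closes — contains both B and !B.
  branch 2 (add !(D -> !B), !(B && (A && !B))):
    !(D -> !B): α-rule — add D, !!B.
    !((A || D) && !C): β-rule — branch into !(A || D)  //  !!C.
      branch 2.1 (add !(A || D)):
        !(A || D): α-rule — add !A, !D.
        × closes — contains both D and !D.
      branch 2.2 (add !!C):
        !(B && (A && !B)): β-rule — branch into !B  //  !(A && !B).
          branch 2.2.1 (add !B):
            × closes — contains both B and !B.
          branch 2.2.2 (add !(A && !B)):
            !(A && !B): β-rule — branch into !A  //  !!B.
              branch 2.2.2.1 (add !A):
                ○ open, literals {A=false, B=true, C=true, D=true}.
              branch 2.2.2.2 (add !!B):
                ○ open, literals {B=true, C=true, D=true}.
3 branches closed, 2 open.
An open branch gives a countermodel: A=false, B=true, C=true, D=true (unmentioned atoms arbitrary); under it the original formula is false.

Not valid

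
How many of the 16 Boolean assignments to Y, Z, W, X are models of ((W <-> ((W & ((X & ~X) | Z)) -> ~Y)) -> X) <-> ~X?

5

Initial set: {(((W <-> ((W & ((X & ~X) | Z)) -> ~Y)) -> X) <-> ~X)}.
(((W <-> ((W & ((X & ~X) | Z)) -> ~Y)) -> X) <-> ~X): β-rule — branch into ((W <-> ((W & ((X & ~X) | Z)) -> ~Y)) -> X), ~X  //  ~((W <-> ((W & ((X & ~X) | Z)) -> ~Y)) -> X), ~~X.
  branch 1 (add ((W <-> ((W & ((X & ~X) | Z)) -> ~Y)) -> X), ~X):
    ((W <-> ((W & ((X & ~X) | Z)) -> ~Y)) -> X): β-rule — branch into ~(W <-> ((W & ((X & ~X) | Z)) -> ~Y))  //  X.
      branch 1.1 (add ~(W <-> ((W & ((X & ~X) | Z)) -> ~Y))):
        ~(W <-> ((W & ((X & ~X) | Z)) -> ~Y)): β-rule — branch into W, ~((W & ((X & ~X) | Z)) -> ~Y)  //  ~W, ((W & ((X & ~X) | Z)) -> ~Y).
          branch 1.1.1 (add W, ~((W & ((X & ~X) | Z)) -> ~Y)):
            ~((W & ((X & ~X) | Z)) -> ~Y): α-rule — add (W & ((X & ~X) | Z)), ~~Y.
            (W & ((X & ~X) | Z)): α-rule — add W, ((X & ~X) | Z).
            ((X & ~X) | Z): β-rule — branch into (X & ~X)  //  Z.
              branch 1.1.1.1 (add (X & ~X)):
                (X & ~X): α-rule — add X, ~X.
                × closes — contains both X and ~X.
              branch 1.1.1.2 (add Z):
                ○ open, literals {W=true, X=false, Y=true, Z=true}.
          branch 1.1.2 (add ~W, ((W & ((X & ~X) | Z)) -> ~Y)):
            ((W & ((X & ~X) | Z)) -> ~Y): β-rule — branch into ~(W & ((X & ~X) | Z))  //  ~Y.
              branch 1.1.2.1 (add ~(W & ((X & ~X) | Z))):
                ~(W & ((X & ~X) | Z)): β-rule — branch into ~W  //  ~((X & ~X) | Z).
                  branch 1.1.2.1.1 (add ~W):
                    ○ open, literals {W=false, X=false}.
                  branch 1.1.2.1.2 (add ~((X & ~X) | Z)):
                    ~((X & ~X) | Z): α-rule — add ~(X & ~X), ~Z.
                    ~(X & ~X): β-rule — branch into ~X  //  ~~X.
                      branch 1.1.2.1.2.1 (add ~X):
                        ○ open, literals {W=false, X=false, Z=false}.
                      branch 1.1.2.1.2.2 (add ~~X):
                        × closes — contains both X and ~X.
              branch 1.1.2.2 (add ~Y):
                ○ open, literals {W=false, X=false, Y=false}.
      branch 1.2 (add X):
        × closes — contains both X and ~X.
  branch 2 (add ~((W <-> ((W & ((X & ~X) | Z)) -> ~Y)) -> X), ~~X):
    ~((W <-> ((W & ((X & ~X) | Z)) -> ~Y)) -> X): α-rule — add (W <-> ((W & ((X & ~X) | Z)) -> ~Y)), ~X.
    × closes — contains both X and ~X.
4 branches closed, 4 open.
Each open branch fixes some atoms; the unmentioned ones are free. Counting distinct full assignments: branch {W=true, X=false, Y=true, Z=true} (none free) contributes 1 new; branch {W=false, X=false} (Y, Z) contributes 4 new; branch {W=false, X=false, Z=false} (Y) contributes 0 new; branch {W=false, X=false, Y=false} (Z) contributes 0 new. Total: 5.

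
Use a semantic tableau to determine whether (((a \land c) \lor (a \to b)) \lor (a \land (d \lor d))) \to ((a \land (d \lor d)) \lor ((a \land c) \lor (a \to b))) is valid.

Valid

Assume the negation and expand:
Initial set: {\lnot ((((a \land c) \lor (a \to b)) \lor (a \land (d \lor d))) \to ((a \land (d \lor d)) \lor ((a \land c) \lor (a \to b))))}.
\lnot ((((a \land c) \lor (a \to b)) \lor (a \land (d \lor d))) \to ((a \land (d \lor d)) \lor ((a \land c) \lor (a \to b)))): α-rule — add (((a \land c) \lor (a \to b)) \lor (a \land (d \lor d))), \lnot ((a \land (d \lor d)) \lor ((a \land c) \lor (a \to b))).
\lnot ((a \land (d \lor d)) \lor ((a \land c) \lor (a \to b))): α-rule — add \lnot (a \land (d \lor d)), \lnot ((a \land c) \lor (a \to b)).
\lnot ((a \land c) \lor (a \to b)): α-rule — add \lnot (a \land c), \lnot (a \to b).
\lnot (a \to b): α-rule — add a, \lnot b.
(((a \land c) \lor (a \to b)) \lor (a \land (d \lor d))): β-rule — branch into ((a \land c) \lor (a \to b))  //  (a \land (d \lor d)).
  branch 1 (add ((a \land c) \lor (a \to b))):
    \lnot (a \land (d \lor d)): β-rule — branch into \lnot a  //  \lnot (d \lor d).
      branch 1.1 (add \lnot a):
        × closes — contains both a and \lnot a.
      branch 1.2 (add \lnot (d \lor d)):
        \lnot (d \lor d): α-rule — add \lnot d, \lnot d.
        \lnot (a \land c): β-rule — branch into \lnot a  //  \lnot c.
          branch 1.2.1 (add \lnot a):
            × closes — contains both a and \lnot a.
          branch 1.2.2 (add \lnot c):
            ((a \land c) \lor (a \to b)): β-rule — branch into (a \land c)  //  (a \to b).
              branch 1.2.2.1 (add (a \land c)):
                (a \land c): α-rule — add a, c.
                × closes — contains both c and \lnot c.
              branch 1.2.2.2 (add (a \to b)):
                (a \to b): β-rule — branch into \lnot a  //  b.
                  branch 1.2.2.2.1 (add \lnot a):
                    × closes — contains both a and \lnot a.
                  branch 1.2.2.2.2 (add b):
                    × closes — contains both b and \lnot b.
  branch 2 (add (a \land (d \lor d))):
    (a \land (d \lor d)): α-rule — add a, (d \lor d).
    \lnot (a \land (d \lor d)): β-rule — branch into \lnot a  //  \lnot (d \lor d).
      branch 2.1 (add \lnot a):
        × closes — contains both a and \lnot a.
      branch 2.2 (add \lnot (d \lor d)):
        \lnot (d \lor d): α-rule — add \lnot d, \lnot d.
        \lnot (a \land c): β-rule — branch into \lnot a  //  \lnot c.
          branch 2.2.1 (add \lnot a):
            × closes — contains both a and \lnot a.
          branch 2.2.2 (add \lnot c):
            (d \lor d): β-rule — branch into d  //  d.
              branch 2.2.2.1 (add d):
                × closes — contains both d and \lnot d.
              branch 2.2.2.2 (add d):
                × closes — contains both d and \lnot d.
All 9 branches close.
Every branch closed, so the negation is unsatisfiable and the formula is valid.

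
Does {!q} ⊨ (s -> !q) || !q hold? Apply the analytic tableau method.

Initial set: {T !q; F ((s -> !q) || !q)}.
F ((s -> !q) || !q): α-rule — add F (s -> !q), F !q.
× closes — contains both q and !q.
All 1 branch closes.
Every branch closed, so the premises entail the conclusion.

Yes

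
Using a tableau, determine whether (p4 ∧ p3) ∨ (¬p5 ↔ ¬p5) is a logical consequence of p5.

Yes

Initial set: {p5; ¬((p4 ∧ p3) ∨ (¬p5 ↔ ¬p5))}.
¬((p4 ∧ p3) ∨ (¬p5 ↔ ¬p5)): α-rule — add ¬(p4 ∧ p3), ¬(¬p5 ↔ ¬p5).
¬(p4 ∧ p3): β-rule — branch into ¬p4  //  ¬p3.
  branch 1 (add ¬p4):
    ¬(¬p5 ↔ ¬p5): β-rule — branch into ¬p5, ¬¬p5  //  ¬¬p5, ¬p5.
      branch 1.1 (add ¬p5, ¬¬p5):
        × closes — contains both p5 and ¬p5.
      branch 1.2 (add ¬¬p5, ¬p5):
        × closes — contains both p5 and ¬p5.
  branch 2 (add ¬p3):
    ¬(¬p5 ↔ ¬p5): β-rule — branch into ¬p5, ¬¬p5  //  ¬¬p5, ¬p5.
      branch 2.1 (add ¬p5, ¬¬p5):
        × closes — contains both p5 and ¬p5.
      branch 2.2 (add ¬¬p5, ¬p5):
        × closes — contains both p5 and ¬p5.
All 4 branches close.
Every branch closed, so the premises entail the conclusion.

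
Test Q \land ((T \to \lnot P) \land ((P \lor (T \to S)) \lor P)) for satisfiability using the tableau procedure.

Satisfiable

Initial set: {(Q \land ((T \to \lnot P) \land ((P \lor (T \to S)) \lor P)))}.
(Q \land ((T \to \lnot P) \land ((P \lor (T \to S)) \lor P))): α-rule — add Q, ((T \to \lnot P) \land ((P \lor (T \to S)) \lor P)).
((T \to \lnot P) \land ((P \lor (T \to S)) \lor P)): α-rule — add (T \to \lnot P), ((P \lor (T \to S)) \lor P).
(T \to \lnot P): β-rule — branch into \lnot T  //  \lnot P.
  branch 1 (add \lnot T):
    ((P \lor (T \to S)) \lor P): β-rule — branch into (P \lor (T \to S))  //  P.
      branch 1.1 (add (P \lor (T \to S))):
        (P \lor (T \to S)): β-rule — branch into P  //  (T \to S).
          branch 1.1.1 (add P):
            ○ open, literals {P=1, Q=1, T=0}.
          branch 1.1.2 (add (T \to S)):
            (T \to S): β-rule — branch into \lnot T  //  S.
              branch 1.1.2.1 (add \lnot T):
                ○ open, literals {Q=1, T=0}.
              branch 1.1.2.2 (add S):
                ○ open, literals {Q=1, S=1, T=0}.
      branch 1.2 (add P):
        ○ open, literals {P=1, Q=1, T=0}.
  branch 2 (add \lnot P):
    ((P \lor (T \to S)) \lor P): β-rule — branch into (P \lor (T \to S))  //  P.
      branch 2.1 (add (P \lor (T \to S))):
        (P \lor (T \to S)): β-rule — branch into P  //  (T \to S).
          branch 2.1.1 (add P):
            × closes — contains both P and \lnot P.
          branch 2.1.2 (add (T \to S)):
            (T \to S): β-rule — branch into \lnot T  //  S.
              branch 2.1.2.1 (add \lnot T):
                ○ open, literals {P=0, Q=1, T=0}.
              branch 2.1.2.2 (add S):
                ○ open, literals {P=0, Q=1, S=1}.
      branch 2.2 (add P):
        × closes — contains both P and \lnot P.
2 branches closed, 6 open.
An open branch gives a satisfying assignment: P=1, Q=1, T=0.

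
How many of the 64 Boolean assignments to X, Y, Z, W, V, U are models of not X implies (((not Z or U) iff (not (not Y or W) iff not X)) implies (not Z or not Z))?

Initial set: {T (not X implies (((not Z or U) iff (not (not Y or W) iff not X)) implies (not Z or not Z)))}.
T (not X implies (((not Z or U) iff (not (not Y or W) iff not X)) implies (not Z or not Z))): β-rule — branch into F not X  //  T (((not Z or U) iff (not (not Y or W) iff not X)) implies (not Z or not Z)).
  branch 1 (add F not X):
    ○ open, literals {X=true}.
  branch 2 (add T (((not Z or U) iff (not (not Y or W) iff not X)) implies (not Z or not Z))):
    T (((not Z or U) iff (not (not Y or W) iff not X)) implies (not Z or not Z)): β-rule — branch into F ((not Z or U) iff (not (not Y or W) iff not X))  //  T (not Z or not Z).
      branch 2.1 (add F ((not Z or U) iff (not (not Y or W) iff not X))):
        F ((not Z or U) iff (not (not Y or W) iff not X)): β-rule — branch into T (not Z or U), F (not (not Y or W) iff not X)  //  F (not Z or U), T (not (not Y or W) iff not X).
          branch 2.1.1 (add T (not Z or U), F (not (not Y or W) iff not X)):
            T (not Z or U): β-rule — branch into T not Z  //  T U.
              branch 2.1.1.1 (add T not Z):
                F (not (not Y or W) iff not X): β-rule — branch into T not (not Y or W), F not X  //  F not (not Y or W), T not X.
                  branch 2.1.1.1.1 (add T not (not Y or W), F not X):
                    T not (not Y or W): α-rule — add F not Y, F W.
                    ○ open, literals {W=false, X=true, Y=true, Z=false}.
                  branch 2.1.1.1.2 (add F not (not Y or W), T not X):
                    F not (not Y or W): β-rule — branch into T not Y  //  T W.
                      branch 2.1.1.1.2.1 (add T not Y):
                        ○ open, literals {X=false, Y=false, Z=false}.
                      branch 2.1.1.1.2.2 (add T W):
                        ○ open, literals {W=true, X=false, Z=false}.
              branch 2.1.1.2 (add T U):
                F (not (not Y or W) iff not X): β-rule — branch into T not (not Y or W), F not X  //  F not (not Y or W), T not X.
                  branch 2.1.1.2.1 (add T not (not Y or W), F not X):
                    T not (not Y or W): α-rule — add F not Y, F W.
                    ○ open, literals {U=true, W=false, X=true, Y=true}.
                  branch 2.1.1.2.2 (add F not (not Y or W), T not X):
                    F not (not Y or W): β-rule — branch into T not Y  //  T W.
                      branch 2.1.1.2.2.1 (add T not Y):
                        ○ open, literals {U=true, X=false, Y=false}.
                      branch 2.1.1.2.2.2 (add T W):
                        ○ open, literals {U=true, W=true, X=false}.
          branch 2.1.2 (add F (not Z or U), T (not (not Y or W) iff not X)):
            F (not Z or U): α-rule — add F not Z, F U.
            T (not (not Y or W) iff not X): β-rule — branch into T not (not Y or W), T not X  //  F not (not Y or W), F not X.
              branch 2.1.2.1 (add T not (not Y or W), T not X):
                T not (not Y or W): α-rule — add F not Y, F W.
                ○ open, literals {U=false, W=false, X=false, Y=true, Z=true}.
              branch 2.1.2.2 (add F not (not Y or W), F not X):
                F not (not Y or W): β-rule — branch into T not Y  //  T W.
                  branch 2.1.2.2.1 (add T not Y):
                    ○ open, literals {U=false, X=true, Y=false, Z=true}.
                  branch 2.1.2.2.2 (add T W):
                    ○ open, literals {U=false, W=true, X=true, Z=true}.
      branch 2.2 (add T (not Z or not Z)):
        T (not Z or not Z): β-rule — branch into T not Z  //  T not Z.
          branch 2.2.1 (add T not Z):
            ○ open, literals {Z=false}.
          branch 2.2.2 (add T not Z):
            ○ open, literals {Z=false}.
0 branches closed, 12 open.
Each open branch fixes some atoms; the unmentioned ones are free. Counting distinct full assignments: branch {X=true} (Y, Z, W, V, U) contributes 32 new; branch {W=false, X=true, Y=true, Z=false} (V, U) contributes 0 new; branch {X=false, Y=false, Z=false} (W, V, U) contributes 8 new; branch {W=true, X=false, Z=false} (Y, V, U) contributes 4 new; branch {U=true, W=false, X=true, Y=true} (Z, V) contributes 0 new; branch {U=true, X=false, Y=false} (Z, W, V) contributes 4 new; branch {U=true, W=true, X=false} (Y, Z, V) contributes 2 new; branch {U=false, W=false, X=false, Y=true, Z=true} (V) contributes 2 new; branch {U=false, X=true, Y=false, Z=true} (W, V) contributes 0 new; branch {U=false, W=true, X=true, Z=true} (Y, V) contributes 0 new; branch {Z=false} (X, Y, W, V, U) contributes 4 new; branch {Z=false} (X, Y, W, V, U) contributes 0 new. Total: 56.

56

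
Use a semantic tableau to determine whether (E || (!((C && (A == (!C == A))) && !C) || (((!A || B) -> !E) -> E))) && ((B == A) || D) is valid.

Assume the negation and expand:
Initial set: {!((E || (!((C && (A == (!C == A))) && !C) || (((!A || B) -> !E) -> E))) && ((B == A) || D))}.
!((E || (!((C && (A == (!C == A))) && !C) || (((!A || B) -> !E) -> E))) && ((B == A) || D)): β-rule — branch into !(E || (!((C && (A == (!C == A))) && !C) || (((!A || B) -> !E) -> E)))  //  !((B == A) || D).
  branch 1 (add !(E || (!((C && (A == (!C == A))) && !C) || (((!A || B) -> !E) -> E)))):
    !(E || (!((C && (A == (!C == A))) && !C) || (((!A || B) -> !E) -> E))): α-rule — add !E, !(!((C && (A == (!C == A))) && !C) || (((!A || B) -> !E) -> E)).
    !(!((C && (A == (!C == A))) && !C) || (((!A || B) -> !E) -> E)): α-rule — add !!((C && (A == (!C == A))) && !C), !(((!A || B) -> !E) -> E).
    !!((C && (A == (!C == A))) && !C): α-rule — add (C && (A == (!C == A))), !C.
    !(((!A || B) -> !E) -> E): α-rule — add ((!A || B) -> !E), !E.
    (C && (A == (!C == A))): α-rule — add C, (A == (!C == A)).
    × closes — contains both C and !C.
  branch 2 (add !((B == A) || D)):
    !((B == A) || D): α-rule — add !(B == A), !D.
    !(B == A): β-rule — branch into B, !A  //  !B, A.
      branch 2.1 (add B, !A):
        ○ open, literals {A=false, B=true, D=false}.
      branch 2.2 (add !B, A):
        ○ open, literals {A=true, B=false, D=false}.
1 branch closed, 2 open.
An open branch gives a countermodel: A=false, B=true, D=false (unmentioned atoms arbitrary); under it the original formula is false.

Not valid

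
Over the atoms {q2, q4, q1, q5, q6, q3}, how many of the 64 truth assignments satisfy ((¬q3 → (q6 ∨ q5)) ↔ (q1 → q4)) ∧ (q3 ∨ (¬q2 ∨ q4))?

40

Initial set: {(((¬q3 → (q6 ∨ q5)) ↔ (q1 → q4)) ∧ (q3 ∨ (¬q2 ∨ q4)))}.
(((¬q3 → (q6 ∨ q5)) ↔ (q1 → q4)) ∧ (q3 ∨ (¬q2 ∨ q4))): α-rule — add ((¬q3 → (q6 ∨ q5)) ↔ (q1 → q4)), (q3 ∨ (¬q2 ∨ q4)).
((¬q3 → (q6 ∨ q5)) ↔ (q1 → q4)): β-rule — branch into (¬q3 → (q6 ∨ q5)), (q1 → q4)  //  ¬(¬q3 → (q6 ∨ q5)), ¬(q1 → q4).
  branch 1 (add (¬q3 → (q6 ∨ q5)), (q1 → q4)):
    (q3 ∨ (¬q2 ∨ q4)): β-rule — branch into q3  //  (¬q2 ∨ q4).
      branch 1.1 (add q3):
        (¬q3 → (q6 ∨ q5)): β-rule — branch into ¬¬q3  //  (q6 ∨ q5).
          branch 1.1.1 (add ¬¬q3):
            (q1 → q4): β-rule — branch into ¬q1  //  q4.
              branch 1.1.1.1 (add ¬q1):
                ○ open, literals {q1=F, q3=T}.
              branch 1.1.1.2 (add q4):
                ○ open, literals {q3=T, q4=T}.
          branch 1.1.2 (add (q6 ∨ q5)):
            (q1 → q4): β-rule — branch into ¬q1  //  q4.
              branch 1.1.2.1 (add ¬q1):
                (q6 ∨ q5): β-rule — branch into q6  //  q5.
                  branch 1.1.2.1.1 (add q6):
                    ○ open, literals {q1=F, q3=T, q6=T}.
                  branch 1.1.2.1.2 (add q5):
                    ○ open, literals {q1=F, q3=T, q5=T}.
              branch 1.1.2.2 (add q4):
                (q6 ∨ q5): β-rule — branch into q6  //  q5.
                  branch 1.1.2.2.1 (add q6):
                    ○ open, literals {q3=T, q4=T, q6=T}.
                  branch 1.1.2.2.2 (add q5):
                    ○ open, literals {q3=T, q4=T, q5=T}.
      branch 1.2 (add (¬q2 ∨ q4)):
        (¬q3 → (q6 ∨ q5)): β-rule — branch into ¬¬q3  //  (q6 ∨ q5).
          branch 1.2.1 (add ¬¬q3):
            (q1 → q4): β-rule — branch into ¬q1  //  q4.
              branch 1.2.1.1 (add ¬q1):
                (¬q2 ∨ q4): β-rule — branch into ¬q2  //  q4.
                  branch 1.2.1.1.1 (add ¬q2):
                    ○ open, literals {q1=F, q2=F, q3=T}.
                  branch 1.2.1.1.2 (add q4):
                    ○ open, literals {q1=F, q3=T, q4=T}.
              branch 1.2.1.2 (add q4):
                (¬q2 ∨ q4): β-rule — branch into ¬q2  //  q4.
                  branch 1.2.1.2.1 (add ¬q2):
                    ○ open, literals {q2=F, q3=T, q4=T}.
                  branch 1.2.1.2.2 (add q4):
                    ○ open, literals {q3=T, q4=T}.
          branch 1.2.2 (add (q6 ∨ q5)):
            (q1 → q4): β-rule — branch into ¬q1  //  q4.
              branch 1.2.2.1 (add ¬q1):
                (¬q2 ∨ q4): β-rule — branch into ¬q2  //  q4.
                  branch 1.2.2.1.1 (add ¬q2):
                    (q6 ∨ q5): β-rule — branch into q6  //  q5.
                      branch 1.2.2.1.1.1 (add q6):
                        ○ open, literals {q1=F, q2=F, q6=T}.
                      branch 1.2.2.1.1.2 (add q5):
                        ○ open, literals {q1=F, q2=F, q5=T}.
                  branch 1.2.2.1.2 (add q4):
                    (q6 ∨ q5): β-rule — branch into q6  //  q5.
                      branch 1.2.2.1.2.1 (add q6):
                        ○ open, literals {q1=F, q4=T, q6=T}.
                      branch 1.2.2.1.2.2 (add q5):
                        ○ open, literals {q1=F, q4=T, q5=T}.
              branch 1.2.2.2 (add q4):
                (¬q2 ∨ q4): β-rule — branch into ¬q2  //  q4.
                  branch 1.2.2.2.1 (add ¬q2):
                    (q6 ∨ q5): β-rule — branch into q6  //  q5.
                      branch 1.2.2.2.1.1 (add q6):
                        ○ open, literals {q2=F, q4=T, q6=T}.
                      branch 1.2.2.2.1.2 (add q5):
                        ○ open, literals {q2=F, q4=T, q5=T}.
                  branch 1.2.2.2.2 (add q4):
                    (q6 ∨ q5): β-rule — branch into q6  //  q5.
                      branch 1.2.2.2.2.1 (add q6):
                        ○ open, literals {q4=T, q6=T}.
                      branch 1.2.2.2.2.2 (add q5):
                        ○ open, literals {q4=T, q5=T}.
  branch 2 (add ¬(¬q3 → (q6 ∨ q5)), ¬(q1 → q4)):
    ¬(¬q3 → (q6 ∨ q5)): α-rule — add ¬q3, ¬(q6 ∨ q5).
    ¬(q1 → q4): α-rule — add q1, ¬q4.
    ¬(q6 ∨ q5): α-rule — add ¬q6, ¬q5.
    (q3 ∨ (¬q2 ∨ q4)): β-rule — branch into q3  //  (¬q2 ∨ q4).
      branch 2.1 (add q3):
        × closes — contains both q3 and ¬q3.
      branch 2.2 (add (¬q2 ∨ q4)):
        (¬q2 ∨ q4): β-rule — branch into ¬q2  //  q4.
          branch 2.2.1 (add ¬q2):
            ○ open, literals {q1=T, q2=F, q3=F, q4=F, q5=F, q6=F}.
          branch 2.2.2 (add q4):
            × closes — contains both q4 and ¬q4.
2 branches closed, 19 open.
Each open branch fixes some atoms; the unmentioned ones are free. Counting distinct full assignments: branch {q1=F, q3=T} (q2, q4, q5, q6) contributes 16 new; branch {q3=T, q4=T} (q2, q1, q5, q6) contributes 8 new; branch {q1=F, q3=T, q6=T} (q2, q4, q5) contributes 0 new; branch {q1=F, q3=T, q5=T} (q2, q4, q6) contributes 0 new; branch {q3=T, q4=T, q6=T} (q2, q1, q5) contributes 0 new; branch {q3=T, q4=T, q5=T} (q2, q1, q6) contributes 0 new; branch {q1=F, q2=F, q3=T} (q4, q5, q6) contributes 0 new; branch {q1=F, q3=T, q4=T} (q2, q5, q6) contributes 0 new; branch {q2=F, q3=T, q4=T} (q1, q5, q6) contributes 0 new; branch {q3=T, q4=T} (q2, q1, q5, q6) contributes 0 new; branch {q1=F, q2=F, q6=T} (q4, q5, q3) contributes 4 new; branch {q1=F, q2=F, q5=T} (q4, q6, q3) contributes 2 new; branch {q1=F, q4=T, q6=T} (q2, q5, q3) contributes 2 new; branch {q1=F, q4=T, q5=T} (q2, q6, q3) contributes 1 new; branch {q2=F, q4=T, q6=T} (q1, q5, q3) contributes 2 new; branch {q2=F, q4=T, q5=T} (q1, q6, q3) contributes 1 new; branch {q4=T, q6=T} (q2, q1, q5, q3) contributes 2 new; branch {q4=T, q5=T} (q2, q1, q6, q3) contributes 1 new; branch {q1=T, q2=F, q3=F, q4=F, q5=F, q6=F} (none free) contributes 1 new. Total: 40.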